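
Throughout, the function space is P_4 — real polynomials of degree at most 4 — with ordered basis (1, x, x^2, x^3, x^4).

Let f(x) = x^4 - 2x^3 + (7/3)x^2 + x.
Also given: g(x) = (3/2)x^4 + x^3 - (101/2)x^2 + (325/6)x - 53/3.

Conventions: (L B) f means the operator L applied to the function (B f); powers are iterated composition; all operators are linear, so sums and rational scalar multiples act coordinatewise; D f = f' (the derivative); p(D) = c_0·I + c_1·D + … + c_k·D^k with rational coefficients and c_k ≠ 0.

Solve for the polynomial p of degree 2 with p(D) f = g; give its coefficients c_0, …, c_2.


D^0 f = x^4 - 2x^3 + (7/3)x^2 + x
D^1 f = 4x^3 - 6x^2 + (14/3)x + 1
D^2 f = 12x^2 - 12x + 14/3
matching coefficients of g against c_0 f + c_1 Df + … from the top degree down determines the c_i
solution: c_0 = 3/2, c_1 = 1, c_2 = -4

p(D) = (3/2)·I + D − 4·D^2, i.e. c_0 = 3/2, c_1 = 1, c_2 = -4


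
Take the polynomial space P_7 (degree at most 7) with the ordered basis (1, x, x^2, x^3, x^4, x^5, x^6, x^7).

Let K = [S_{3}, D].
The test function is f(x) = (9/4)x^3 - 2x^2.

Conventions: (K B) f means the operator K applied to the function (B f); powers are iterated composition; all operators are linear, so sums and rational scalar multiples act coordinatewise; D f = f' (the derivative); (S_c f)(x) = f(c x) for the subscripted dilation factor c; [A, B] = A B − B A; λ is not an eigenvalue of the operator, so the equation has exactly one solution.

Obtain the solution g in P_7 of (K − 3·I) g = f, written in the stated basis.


write g with unknown coordinates in the stated basis and equate coefficients in (K − 3·I) g = f
solving from the highest basis element down gives g = -(3/4)x^3 + (85/6)x^2 - (170/3)x + 340/9
check: K g = (81/2)x^2 - 170x + 340/3
so K g − 3·g = (9/4)x^3 - 2x^2 = f ✓

g(x) = -(3/4)x^3 + (85/6)x^2 - (170/3)x + 340/9


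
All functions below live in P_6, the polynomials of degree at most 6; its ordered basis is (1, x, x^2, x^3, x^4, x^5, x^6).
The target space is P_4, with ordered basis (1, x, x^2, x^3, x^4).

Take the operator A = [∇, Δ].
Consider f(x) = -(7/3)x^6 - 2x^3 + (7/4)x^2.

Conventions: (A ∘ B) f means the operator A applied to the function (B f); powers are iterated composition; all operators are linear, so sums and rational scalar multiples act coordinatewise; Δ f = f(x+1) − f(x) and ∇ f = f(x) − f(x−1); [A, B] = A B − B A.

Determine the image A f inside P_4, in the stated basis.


Δ f = -14x^5 - 35x^4 - (140/3)x^3 - 41x^2 - (33/2)x - 31/12
∇ Δ f = -70x^4 - 70x^2 - 12x - 7/6
∇ f = -14x^5 + 35x^4 - (140/3)x^3 + 29x^2 - (9/2)x - 17/12
Δ ∇ f = -70x^4 - 70x^2 - 12x - 7/6
[∇, Δ] f = 0

g(x) = 0


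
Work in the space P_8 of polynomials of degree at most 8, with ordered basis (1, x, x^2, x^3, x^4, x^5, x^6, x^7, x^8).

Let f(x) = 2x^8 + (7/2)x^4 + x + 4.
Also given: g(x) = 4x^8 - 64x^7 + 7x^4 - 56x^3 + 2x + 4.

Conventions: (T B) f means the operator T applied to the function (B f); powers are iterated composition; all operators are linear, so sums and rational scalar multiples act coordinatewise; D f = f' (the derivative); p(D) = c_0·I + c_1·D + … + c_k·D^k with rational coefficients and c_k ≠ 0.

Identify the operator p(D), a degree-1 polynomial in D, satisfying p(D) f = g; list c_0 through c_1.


c_0 = 2, c_1 = -4

D^0 f = 2x^8 + (7/2)x^4 + x + 4
D^1 f = 16x^7 + 14x^3 + 1
matching coefficients of g against c_0 f + c_1 Df + … from the top degree down determines the c_i
solution: c_0 = 2, c_1 = -4


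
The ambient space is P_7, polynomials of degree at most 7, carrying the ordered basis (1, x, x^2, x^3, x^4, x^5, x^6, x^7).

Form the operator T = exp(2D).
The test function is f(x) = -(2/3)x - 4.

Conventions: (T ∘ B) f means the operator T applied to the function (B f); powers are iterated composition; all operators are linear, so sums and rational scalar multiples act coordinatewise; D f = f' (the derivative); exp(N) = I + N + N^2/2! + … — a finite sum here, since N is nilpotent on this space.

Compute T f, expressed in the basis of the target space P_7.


order-1 term: -4/3
the series for exp(2D) f terminates at order 1
exp(2D) f = -(2/3)x - 16/3

the result is g(x) = -(2/3)x - 16/3


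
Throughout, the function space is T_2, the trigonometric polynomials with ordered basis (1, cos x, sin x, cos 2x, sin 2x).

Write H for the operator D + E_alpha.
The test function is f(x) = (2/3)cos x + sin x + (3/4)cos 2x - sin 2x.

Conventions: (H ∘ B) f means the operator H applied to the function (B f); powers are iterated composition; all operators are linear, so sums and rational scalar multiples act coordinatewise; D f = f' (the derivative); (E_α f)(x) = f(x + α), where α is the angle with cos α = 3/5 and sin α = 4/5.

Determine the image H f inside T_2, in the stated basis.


the image equals g(x) = (11/5)cos x - (3/5)sin x - (317/100)cos 2x - (97/50)sin 2x

D f = cos x - (2/3)sin x - 2cos 2x - (3/2)sin 2x
E_alpha f = (6/5)cos x + (1/15)sin x - (117/100)cos 2x - (11/25)sin 2x
(D + E_alpha) f = (11/5)cos x - (3/5)sin x - (317/100)cos 2x - (97/50)sin 2x


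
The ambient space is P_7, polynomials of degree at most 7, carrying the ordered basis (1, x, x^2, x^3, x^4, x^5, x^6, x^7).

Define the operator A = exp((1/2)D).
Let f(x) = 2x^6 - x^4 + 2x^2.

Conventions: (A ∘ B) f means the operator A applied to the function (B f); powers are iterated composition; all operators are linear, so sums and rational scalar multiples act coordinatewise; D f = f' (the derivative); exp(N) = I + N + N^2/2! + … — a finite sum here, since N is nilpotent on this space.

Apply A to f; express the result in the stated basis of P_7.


order-1 term: 6x^5 - 2x^3 + 2x
order-2 term: (15/2)x^4 - (3/2)x^2 + 1/2
order-3 term: 5x^3 - (1/2)x
order-4 term: (15/8)x^2 - 1/16
order-5 term: (3/8)x
order-6 term: 1/32
the series for exp((1/2)D) f terminates at order 6
exp((1/2)D) f = 2x^6 + 6x^5 + (13/2)x^4 + 3x^3 + (19/8)x^2 + (15/8)x + 15/32

the image equals g(x) = 2x^6 + 6x^5 + (13/2)x^4 + 3x^3 + (19/8)x^2 + (15/8)x + 15/32


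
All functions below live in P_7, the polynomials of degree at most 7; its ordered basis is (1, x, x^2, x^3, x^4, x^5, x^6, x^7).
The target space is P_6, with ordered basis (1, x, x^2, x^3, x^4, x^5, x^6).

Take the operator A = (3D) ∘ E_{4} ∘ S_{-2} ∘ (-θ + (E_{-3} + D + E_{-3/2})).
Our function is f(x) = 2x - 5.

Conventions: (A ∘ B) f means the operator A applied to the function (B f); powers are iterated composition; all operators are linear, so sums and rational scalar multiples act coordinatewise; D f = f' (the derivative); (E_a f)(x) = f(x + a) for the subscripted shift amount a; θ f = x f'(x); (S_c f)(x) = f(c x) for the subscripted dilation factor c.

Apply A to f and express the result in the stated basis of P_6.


θ f = 2x
(-θ) f = -2x
E_{-3} f = 2x - 11
D f = 2
E_{-3/2} f = 2x - 8
(E_{-3} + D + E_{-3/2}) f = 4x - 17
(-θ + (E_{-3} + D + E_{-3/2})) f = 2x - 17
S_{-2} (-θ + (E_{-3} + D + E_{-3/2})) f = -4x - 17
E_{4} S_{-2} (-θ + (E_{-3} + D + E_{-3/2})) f = -4x - 33
D (E_{4} ∘ S_{-2}) (-θ + (E_{-3} + D + E_{-3/2})) f = -4
(3D) (E_{4} ∘ S_{-2}) (-θ + (E_{-3} + D + E_{-3/2})) f = -12

g(x) = -12


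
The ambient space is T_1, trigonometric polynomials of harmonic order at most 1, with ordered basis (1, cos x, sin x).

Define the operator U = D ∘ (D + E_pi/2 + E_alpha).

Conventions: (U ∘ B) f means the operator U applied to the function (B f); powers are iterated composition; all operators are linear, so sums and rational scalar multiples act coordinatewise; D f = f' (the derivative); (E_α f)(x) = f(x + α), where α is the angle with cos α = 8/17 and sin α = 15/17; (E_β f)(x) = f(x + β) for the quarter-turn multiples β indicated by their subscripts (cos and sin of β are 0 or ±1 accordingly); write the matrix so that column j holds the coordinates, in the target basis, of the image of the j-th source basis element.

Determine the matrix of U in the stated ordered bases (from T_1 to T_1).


image of 1: 0
image of cos x: -(49/17)cos x - (8/17)sin x
image of sin x: (8/17)cos x - (49/17)sin x
each image's coordinates form column j of the matrix

the matrix is [[0, 0, 0]; [0, -49/17, 8/17]; [0, -8/17, -49/17]] (rows listed top to bottom)


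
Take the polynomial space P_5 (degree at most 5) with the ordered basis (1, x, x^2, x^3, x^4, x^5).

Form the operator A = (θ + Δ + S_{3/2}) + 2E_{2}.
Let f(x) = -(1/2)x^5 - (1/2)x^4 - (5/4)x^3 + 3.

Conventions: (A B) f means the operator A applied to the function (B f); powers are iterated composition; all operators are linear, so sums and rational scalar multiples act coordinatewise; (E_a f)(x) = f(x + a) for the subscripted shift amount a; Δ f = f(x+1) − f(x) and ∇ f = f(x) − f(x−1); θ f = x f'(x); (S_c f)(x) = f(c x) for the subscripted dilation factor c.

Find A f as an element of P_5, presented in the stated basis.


the result is g(x) = -(467/64)x^5 - (577/32)x^4 - (2095/32)x^3 - (523/4)x^2 - (601/4)x - 245/4

θ f = -(5/2)x^5 - 2x^4 - (15/4)x^3
Δ f = -(5/2)x^4 - 7x^3 - (47/4)x^2 - (33/4)x - 9/4
S_{3/2} f = -(243/64)x^5 - (81/32)x^4 - (135/32)x^3 + 3
(θ + Δ + S_{3/2}) f = -(403/64)x^5 - (225/32)x^4 - (479/32)x^3 - (47/4)x^2 - (33/4)x + 3/4
E_{2} f = -(1/2)x^5 - (11/2)x^4 - (101/4)x^3 - (119/2)x^2 - 71x - 31
(2E_{2}) f = -x^5 - 11x^4 - (101/2)x^3 - 119x^2 - 142x - 62
((θ + Δ + S_{3/2}) + 2E_{2}) f = -(467/64)x^5 - (577/32)x^4 - (2095/32)x^3 - (523/4)x^2 - (601/4)x - 245/4


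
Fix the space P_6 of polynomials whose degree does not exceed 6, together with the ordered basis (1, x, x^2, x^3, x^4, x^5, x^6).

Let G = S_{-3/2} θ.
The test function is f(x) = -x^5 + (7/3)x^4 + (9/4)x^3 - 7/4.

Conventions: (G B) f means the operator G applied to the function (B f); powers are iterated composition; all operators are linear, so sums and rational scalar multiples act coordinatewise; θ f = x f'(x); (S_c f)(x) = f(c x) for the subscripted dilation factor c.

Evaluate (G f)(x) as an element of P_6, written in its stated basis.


θ f = -5x^5 + (28/3)x^4 + (27/4)x^3
S_{-3/2} θ f = (1215/32)x^5 + (189/4)x^4 - (729/32)x^3

the result is g(x) = (1215/32)x^5 + (189/4)x^4 - (729/32)x^3


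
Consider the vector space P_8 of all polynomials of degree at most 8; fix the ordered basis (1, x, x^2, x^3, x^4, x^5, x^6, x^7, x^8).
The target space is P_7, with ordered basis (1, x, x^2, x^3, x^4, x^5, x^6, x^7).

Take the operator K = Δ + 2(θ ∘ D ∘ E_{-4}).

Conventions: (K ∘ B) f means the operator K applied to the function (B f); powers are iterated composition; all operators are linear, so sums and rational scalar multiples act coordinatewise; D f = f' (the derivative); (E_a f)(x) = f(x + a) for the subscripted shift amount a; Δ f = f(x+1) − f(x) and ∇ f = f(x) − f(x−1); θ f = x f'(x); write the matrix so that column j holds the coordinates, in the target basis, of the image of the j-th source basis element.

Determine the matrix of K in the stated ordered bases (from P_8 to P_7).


the matrix is [[0, 1, 1, 1, 1, 1, 1, 1, 1]; [0, 0, 6, -45, 388, -2555, 15366, -86009, 458760]; [0, 0, 0, 15, -186, 1930, -15345, 107541, -688100]; [0, 0, 0, 0, 28, -470, 5780, -53725, 430136]; [0, 0, 0, 0, 0, 45, -945, 13475, -143290]; [0, 0, 0, 0, 0, 0, 66, -1659, 26936]; [0, 0, 0, 0, 0, 0, 0, 91, -2660]; [0, 0, 0, 0, 0, 0, 0, 0, 120]] (rows listed top to bottom)

image of 1: 0
image of x: 1
image of x^2: 6x + 1
image of x^3: 15x^2 - 45x + 1
image of x^4: 28x^3 - 186x^2 + 388x + 1
image of x^5: 45x^4 - 470x^3 + 1930x^2 - 2555x + 1
image of x^6: 66x^5 - 945x^4 + 5780x^3 - 15345x^2 + 15366x + 1
image of x^7: 91x^6 - 1659x^5 + 13475x^4 - 53725x^3 + 107541x^2 - 86009x + 1
image of x^8: 120x^7 - 2660x^6 + 26936x^5 - 143290x^4 + 430136x^3 - 688100x^2 + 458760x + 1
each image's coordinates form column j of the matrix


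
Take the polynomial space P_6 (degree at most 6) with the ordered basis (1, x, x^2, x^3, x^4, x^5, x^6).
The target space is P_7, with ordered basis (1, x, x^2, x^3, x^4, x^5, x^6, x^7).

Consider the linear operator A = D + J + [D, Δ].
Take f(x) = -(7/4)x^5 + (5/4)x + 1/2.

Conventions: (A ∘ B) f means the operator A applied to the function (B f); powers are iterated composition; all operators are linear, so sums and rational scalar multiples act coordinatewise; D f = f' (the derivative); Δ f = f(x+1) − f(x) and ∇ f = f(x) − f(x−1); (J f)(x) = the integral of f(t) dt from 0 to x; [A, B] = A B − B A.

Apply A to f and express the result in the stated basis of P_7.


D f = -(35/4)x^4 + 5/4
J f = -(7/24)x^6 + (5/8)x^2 + (1/2)x
Δ f = -(35/4)x^4 - (35/2)x^3 - (35/2)x^2 - (35/4)x - 1/2
D Δ f = -35x^3 - (105/2)x^2 - 35x - 35/4
D f = -(35/4)x^4 + 5/4
Δ D f = -35x^3 - (105/2)x^2 - 35x - 35/4
[D, Δ] f = 0
(D + J + [D, Δ]) f = -(7/24)x^6 - (35/4)x^4 + (5/8)x^2 + (1/2)x + 5/4

g(x) = -(7/24)x^6 - (35/4)x^4 + (5/8)x^2 + (1/2)x + 5/4


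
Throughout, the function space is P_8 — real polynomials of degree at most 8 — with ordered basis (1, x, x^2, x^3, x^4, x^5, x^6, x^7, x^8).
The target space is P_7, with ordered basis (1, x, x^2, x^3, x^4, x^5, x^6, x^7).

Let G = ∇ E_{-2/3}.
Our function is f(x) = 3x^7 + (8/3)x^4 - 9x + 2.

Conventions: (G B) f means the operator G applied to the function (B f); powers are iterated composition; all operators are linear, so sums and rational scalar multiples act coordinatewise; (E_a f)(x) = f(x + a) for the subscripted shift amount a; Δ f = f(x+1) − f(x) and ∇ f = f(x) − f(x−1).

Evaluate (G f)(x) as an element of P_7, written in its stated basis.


E_{-2/3} f = 3x^7 - 14x^6 + 28x^5 - (256/9)x^4 + (368/27)x^3 - (32/27)x^2 - (2507/243)x + 6088/729
∇ E_{-2/3} f = 21x^6 - 147x^5 + 455x^4 - (7009/9)x^3 + (6881/9)x^2 - (10855/27)x + 18940/243

g(x) = 21x^6 - 147x^5 + 455x^4 - (7009/9)x^3 + (6881/9)x^2 - (10855/27)x + 18940/243


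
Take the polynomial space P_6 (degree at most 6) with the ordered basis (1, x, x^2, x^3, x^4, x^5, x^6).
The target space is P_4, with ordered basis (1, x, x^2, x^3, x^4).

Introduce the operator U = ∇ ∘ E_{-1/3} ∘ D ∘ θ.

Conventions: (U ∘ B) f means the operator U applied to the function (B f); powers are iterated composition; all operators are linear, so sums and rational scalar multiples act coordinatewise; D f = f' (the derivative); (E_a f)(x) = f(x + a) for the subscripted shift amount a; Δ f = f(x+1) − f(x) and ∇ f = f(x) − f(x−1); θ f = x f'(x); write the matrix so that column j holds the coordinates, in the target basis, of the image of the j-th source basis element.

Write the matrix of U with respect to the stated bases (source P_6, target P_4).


image of 1: 0
image of x: 0
image of x^2: 4
image of x^3: 18x - 15
image of x^4: 48x^2 - 80x + 112/3
image of x^5: 100x^3 - 250x^2 + (700/3)x - 2125/27
image of x^6: 180x^4 - 600x^3 + 840x^2 - (1700/3)x + 1364/9
each image's coordinates form column j of the matrix

the matrix is [[0, 0, 4, -15, 112/3, -2125/27, 1364/9]; [0, 0, 0, 18, -80, 700/3, -1700/3]; [0, 0, 0, 0, 48, -250, 840]; [0, 0, 0, 0, 0, 100, -600]; [0, 0, 0, 0, 0, 0, 180]] (rows listed top to bottom)


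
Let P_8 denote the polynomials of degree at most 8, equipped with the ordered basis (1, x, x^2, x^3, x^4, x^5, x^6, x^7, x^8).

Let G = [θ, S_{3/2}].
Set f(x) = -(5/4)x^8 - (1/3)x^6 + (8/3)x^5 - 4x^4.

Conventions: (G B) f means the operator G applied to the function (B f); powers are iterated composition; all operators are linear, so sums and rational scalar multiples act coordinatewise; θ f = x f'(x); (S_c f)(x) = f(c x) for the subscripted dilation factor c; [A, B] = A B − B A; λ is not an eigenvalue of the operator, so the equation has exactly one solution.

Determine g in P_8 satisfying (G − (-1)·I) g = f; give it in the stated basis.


write g with unknown coordinates in the stated basis and equate coefficients in (G − (-1)·I) g = f
solving from the highest basis element down gives g = -(5/4)x^8 - (1/3)x^6 + (8/3)x^5 - 4x^4
check: G g = 0
so G g − (-1)·g = -(5/4)x^8 - (1/3)x^6 + (8/3)x^5 - 4x^4 = f ✓

the image equals g(x) = -(5/4)x^8 - (1/3)x^6 + (8/3)x^5 - 4x^4


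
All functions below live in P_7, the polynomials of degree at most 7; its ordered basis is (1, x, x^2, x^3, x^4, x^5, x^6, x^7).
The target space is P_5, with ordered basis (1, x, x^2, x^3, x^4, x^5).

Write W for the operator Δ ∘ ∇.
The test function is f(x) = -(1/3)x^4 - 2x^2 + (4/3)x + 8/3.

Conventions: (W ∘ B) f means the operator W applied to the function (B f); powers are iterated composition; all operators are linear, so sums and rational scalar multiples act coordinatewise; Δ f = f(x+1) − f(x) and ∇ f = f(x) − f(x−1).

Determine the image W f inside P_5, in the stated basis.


∇ f = -(4/3)x^3 + 2x^2 - (16/3)x + 11/3
Δ ∇ f = -4x^2 - 14/3

the result is g(x) = -4x^2 - 14/3


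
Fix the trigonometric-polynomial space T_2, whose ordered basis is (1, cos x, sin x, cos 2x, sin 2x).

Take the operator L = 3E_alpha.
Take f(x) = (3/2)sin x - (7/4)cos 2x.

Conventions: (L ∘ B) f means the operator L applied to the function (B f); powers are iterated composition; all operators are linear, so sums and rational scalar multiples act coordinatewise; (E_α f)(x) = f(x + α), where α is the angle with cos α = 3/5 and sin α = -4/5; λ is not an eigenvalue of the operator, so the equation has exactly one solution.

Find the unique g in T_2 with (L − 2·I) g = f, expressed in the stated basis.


g(x) = (18/29)cos x - (3/58)sin x + (497/1636)cos 2x + (126/409)sin 2x

write g with unknown coordinates in the stated basis and equate coefficients in (L − 2·I) g = f
solving from the highest basis element down gives g = (18/29)cos x - (3/58)sin x + (497/1636)cos 2x + (126/409)sin 2x
check: L g = (36/29)cos x + (81/58)sin x - (1869/1636)cos 2x + (252/409)sin 2x
so L g − 2·g = (3/2)sin x - (7/4)cos 2x = f ✓


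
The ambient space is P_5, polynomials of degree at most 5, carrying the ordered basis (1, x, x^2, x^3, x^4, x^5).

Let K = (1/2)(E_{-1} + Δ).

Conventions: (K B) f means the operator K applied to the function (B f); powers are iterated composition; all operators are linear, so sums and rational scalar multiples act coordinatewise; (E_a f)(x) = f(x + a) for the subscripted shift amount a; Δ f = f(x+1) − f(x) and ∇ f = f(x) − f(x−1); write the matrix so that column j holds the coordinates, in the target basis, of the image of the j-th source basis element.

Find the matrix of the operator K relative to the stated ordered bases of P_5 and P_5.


the matrix is [[1/2, 0, 1, 0, 1, 0]; [0, 1/2, 0, 3, 0, 5]; [0, 0, 1/2, 0, 6, 0]; [0, 0, 0, 1/2, 0, 10]; [0, 0, 0, 0, 1/2, 0]; [0, 0, 0, 0, 0, 1/2]] (rows listed top to bottom)

image of 1: 1/2
image of x: (1/2)x
image of x^2: (1/2)x^2 + 1
image of x^3: (1/2)x^3 + 3x
image of x^4: (1/2)x^4 + 6x^2 + 1
image of x^5: (1/2)x^5 + 10x^3 + 5x
each image's coordinates form column j of the matrix


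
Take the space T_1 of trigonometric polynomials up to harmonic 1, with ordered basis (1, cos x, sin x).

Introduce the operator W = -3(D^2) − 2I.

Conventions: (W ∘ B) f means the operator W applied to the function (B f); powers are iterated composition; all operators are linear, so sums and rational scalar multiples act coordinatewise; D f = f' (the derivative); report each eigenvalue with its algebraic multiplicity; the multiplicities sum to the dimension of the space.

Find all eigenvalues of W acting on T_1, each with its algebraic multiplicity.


λ = -2 (multiplicity 1), λ = 1 (multiplicity 2)

image of 1: -2
image of cos x: cos x
image of sin x: sin x
the matrix is diagonal; its diagonal is (-2, 1, 1)
for a triangular matrix the eigenvalues are the diagonal entries, with algebraic multiplicity their repetition count


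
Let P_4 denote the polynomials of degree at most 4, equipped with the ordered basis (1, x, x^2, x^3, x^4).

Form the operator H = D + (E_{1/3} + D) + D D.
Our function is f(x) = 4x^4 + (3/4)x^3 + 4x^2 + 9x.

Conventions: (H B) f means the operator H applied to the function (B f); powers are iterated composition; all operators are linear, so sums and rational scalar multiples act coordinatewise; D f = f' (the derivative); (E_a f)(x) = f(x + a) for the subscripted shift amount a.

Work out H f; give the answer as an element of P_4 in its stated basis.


D f = 16x^3 + (9/4)x^2 + 8x + 9
E_{1/3} f = 4x^4 + (73/12)x^3 + (89/12)x^2 + (1351/108)x + 1141/324
D f = 16x^3 + (9/4)x^2 + 8x + 9
(E_{1/3} + D) f = 4x^4 + (265/12)x^3 + (29/3)x^2 + (2215/108)x + 4057/324
D f = 16x^3 + (9/4)x^2 + 8x + 9
D D f = 48x^2 + (9/2)x + 8
(D + (E_{1/3} + D) + D D) f = 4x^4 + (457/12)x^3 + (719/12)x^2 + (3565/108)x + 9565/324

the result is g(x) = 4x^4 + (457/12)x^3 + (719/12)x^2 + (3565/108)x + 9565/324


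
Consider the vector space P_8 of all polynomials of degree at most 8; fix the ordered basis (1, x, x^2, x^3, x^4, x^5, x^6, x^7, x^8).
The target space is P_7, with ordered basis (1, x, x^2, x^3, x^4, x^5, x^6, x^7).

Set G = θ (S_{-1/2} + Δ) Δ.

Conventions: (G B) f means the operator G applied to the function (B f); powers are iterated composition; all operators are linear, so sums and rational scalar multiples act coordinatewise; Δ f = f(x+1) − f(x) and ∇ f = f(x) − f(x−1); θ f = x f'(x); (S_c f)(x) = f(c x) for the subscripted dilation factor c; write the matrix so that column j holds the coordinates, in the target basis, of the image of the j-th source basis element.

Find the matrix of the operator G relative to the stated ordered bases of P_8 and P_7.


image of 1: 0
image of x: 0
image of x^2: -x
image of x^3: (3/2)x^2 + (9/2)x
image of x^4: -(3/2)x^3 + 27x^2 + 22x
image of x^5: (5/4)x^4 + (225/4)x^3 + 125x^2 + (135/2)x
image of x^6: -(15/16)x^5 + (495/4)x^4 + (705/2)x^3 + (855/2)x^2 + 177x
image of x^7: (21/32)x^6 + (6615/32)x^5 + (3395/4)x^4 + (11655/8)x^3 + (2541/2)x^2 + (861/2)x
image of x^8: -(7/16)x^7 + (2709/8)x^6 + (6685/4)x^5 + (7875/2)x^4 + 5019x^3 + 3486x^2 + 1004x
each image's coordinates form column j of the matrix

the matrix is [[0, 0, 0, 0, 0, 0, 0, 0, 0]; [0, 0, -1, 9/2, 22, 135/2, 177, 861/2, 1004]; [0, 0, 0, 3/2, 27, 125, 855/2, 2541/2, 3486]; [0, 0, 0, 0, -3/2, 225/4, 705/2, 11655/8, 5019]; [0, 0, 0, 0, 0, 5/4, 495/4, 3395/4, 7875/2]; [0, 0, 0, 0, 0, 0, -15/16, 6615/32, 6685/4]; [0, 0, 0, 0, 0, 0, 0, 21/32, 2709/8]; [0, 0, 0, 0, 0, 0, 0, 0, -7/16]] (rows listed top to bottom)


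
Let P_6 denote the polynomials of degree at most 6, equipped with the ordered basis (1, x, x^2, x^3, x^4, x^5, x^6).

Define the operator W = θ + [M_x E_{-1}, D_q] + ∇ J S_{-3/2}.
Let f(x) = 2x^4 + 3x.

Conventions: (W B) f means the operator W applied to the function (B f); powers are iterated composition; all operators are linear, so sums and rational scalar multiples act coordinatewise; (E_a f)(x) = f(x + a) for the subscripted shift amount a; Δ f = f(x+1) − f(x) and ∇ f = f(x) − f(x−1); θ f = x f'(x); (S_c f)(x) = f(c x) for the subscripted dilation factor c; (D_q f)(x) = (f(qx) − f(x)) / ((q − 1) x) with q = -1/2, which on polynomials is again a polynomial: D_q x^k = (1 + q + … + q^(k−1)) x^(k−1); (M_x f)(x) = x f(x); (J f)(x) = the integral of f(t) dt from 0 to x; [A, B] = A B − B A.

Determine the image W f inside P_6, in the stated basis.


g(x) = 18x^4 - 19x^3 + 15x^2 - (59/8)x + 211/40

θ f = 8x^4 + 3x
D_q f = (5/4)x^3 + 3
E_{-1} D_q f = (5/4)x^3 - (15/4)x^2 + (15/4)x + 7/4
M_x E_{-1} D_q f = (5/4)x^4 - (15/4)x^3 + (15/4)x^2 + (7/4)x
E_{-1} f = 2x^4 - 8x^3 + 12x^2 - 5x - 1
M_x E_{-1} f = 2x^5 - 8x^4 + 12x^3 - 5x^2 - x
D_q (M_x E_{-1}) f = (11/8)x^4 - 5x^3 + 9x^2 - (5/2)x - 1
[M_x E_{-1}, D_q] f = -(1/8)x^4 + (5/4)x^3 - (21/4)x^2 + (17/4)x + 1
S_{-3/2} f = (81/8)x^4 - (9/2)x
J S_{-3/2} f = (81/40)x^5 - (9/4)x^2
∇ J S_{-3/2} f = (81/8)x^4 - (81/4)x^3 + (81/4)x^2 - (117/8)x + 171/40
(θ + [M_x E_{-1}, D_q] + ∇ J S_{-3/2}) f = 18x^4 - 19x^3 + 15x^2 - (59/8)x + 211/40


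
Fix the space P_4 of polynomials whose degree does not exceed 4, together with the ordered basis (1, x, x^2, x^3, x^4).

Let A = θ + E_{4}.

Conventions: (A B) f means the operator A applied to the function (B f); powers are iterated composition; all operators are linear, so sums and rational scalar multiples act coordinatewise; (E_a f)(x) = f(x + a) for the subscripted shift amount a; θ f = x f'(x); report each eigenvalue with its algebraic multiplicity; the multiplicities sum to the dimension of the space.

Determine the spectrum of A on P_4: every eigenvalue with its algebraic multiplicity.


λ = 1 (multiplicity 1), λ = 2 (multiplicity 1), λ = 3 (multiplicity 1), λ = 4 (multiplicity 1), λ = 5 (multiplicity 1)

image of 1: 1
image of x: 2x + 4
image of x^2: 3x^2 + 8x + 16
image of x^3: 4x^3 + 12x^2 + 48x + 64
image of x^4: 5x^4 + 16x^3 + 96x^2 + 256x + 256
the matrix is upper triangular; its diagonal is (1, 2, 3, 4, 5)
for a triangular matrix the eigenvalues are the diagonal entries, with algebraic multiplicity their repetition count


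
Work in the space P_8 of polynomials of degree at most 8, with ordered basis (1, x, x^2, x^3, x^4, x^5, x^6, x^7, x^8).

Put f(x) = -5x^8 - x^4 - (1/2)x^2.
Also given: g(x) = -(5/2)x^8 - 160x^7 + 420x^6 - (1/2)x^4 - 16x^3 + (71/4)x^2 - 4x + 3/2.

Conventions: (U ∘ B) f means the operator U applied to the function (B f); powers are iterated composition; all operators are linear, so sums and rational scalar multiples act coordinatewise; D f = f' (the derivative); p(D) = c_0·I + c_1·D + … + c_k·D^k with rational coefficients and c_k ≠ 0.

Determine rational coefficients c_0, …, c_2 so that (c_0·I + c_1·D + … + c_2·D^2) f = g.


D^0 f = -5x^8 - x^4 - (1/2)x^2
D^1 f = -40x^7 - 4x^3 - x
D^2 f = -280x^6 - 12x^2 - 1
matching coefficients of g against c_0 f + c_1 Df + … from the top degree down determines the c_i
solution: c_0 = 1/2, c_1 = 4, c_2 = -3/2

p(D) = (1/2)·I + 4·D − (3/2)·D^2, i.e. c_0 = 1/2, c_1 = 4, c_2 = -3/2


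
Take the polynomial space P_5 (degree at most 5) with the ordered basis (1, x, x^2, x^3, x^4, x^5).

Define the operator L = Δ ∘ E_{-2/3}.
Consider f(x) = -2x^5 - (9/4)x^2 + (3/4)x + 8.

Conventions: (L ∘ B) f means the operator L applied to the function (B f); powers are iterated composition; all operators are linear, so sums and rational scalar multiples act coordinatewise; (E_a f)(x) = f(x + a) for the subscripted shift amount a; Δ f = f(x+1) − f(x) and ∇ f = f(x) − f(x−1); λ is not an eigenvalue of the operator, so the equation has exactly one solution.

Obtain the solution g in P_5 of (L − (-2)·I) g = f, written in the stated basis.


the image equals g(x) = -x^5 + (5/2)x^4 - (20/3)x^3 + (313/24)x^2 - (979/54)x + 21577/1296

write g with unknown coordinates in the stated basis and equate coefficients in (L − (-2)·I) g = f
solving from the highest basis element down gives g = -x^5 + (5/2)x^4 - (20/3)x^3 + (313/24)x^2 - (979/54)x + 21577/1296
check: L g = -5x^4 + (40/3)x^3 - (85/3)x^2 + (3997/108)x - 16393/648
so L g − (-2)·g = -2x^5 - (9/4)x^2 + (3/4)x + 8 = f ✓


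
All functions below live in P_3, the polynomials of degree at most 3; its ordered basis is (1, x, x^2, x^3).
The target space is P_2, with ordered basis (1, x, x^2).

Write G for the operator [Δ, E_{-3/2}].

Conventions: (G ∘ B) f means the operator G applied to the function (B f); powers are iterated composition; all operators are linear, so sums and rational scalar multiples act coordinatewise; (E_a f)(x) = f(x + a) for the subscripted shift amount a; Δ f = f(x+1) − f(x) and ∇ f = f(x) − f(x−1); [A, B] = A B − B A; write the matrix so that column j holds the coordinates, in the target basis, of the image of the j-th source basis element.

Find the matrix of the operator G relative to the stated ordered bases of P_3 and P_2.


image of 1: 0
image of x: 0
image of x^2: 0
image of x^3: 0
each image's coordinates form column j of the matrix

the matrix is [[0, 0, 0, 0]; [0, 0, 0, 0]; [0, 0, 0, 0]] (rows listed top to bottom)


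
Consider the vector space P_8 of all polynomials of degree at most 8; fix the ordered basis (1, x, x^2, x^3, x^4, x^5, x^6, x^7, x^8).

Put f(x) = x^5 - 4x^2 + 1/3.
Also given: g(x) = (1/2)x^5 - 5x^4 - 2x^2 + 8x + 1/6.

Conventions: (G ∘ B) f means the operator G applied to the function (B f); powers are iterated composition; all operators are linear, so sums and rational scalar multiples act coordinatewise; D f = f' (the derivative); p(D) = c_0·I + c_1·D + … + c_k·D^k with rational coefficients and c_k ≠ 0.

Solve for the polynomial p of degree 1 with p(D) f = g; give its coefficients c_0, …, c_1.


p(D) = (1/2)·I − D, i.e. c_0 = 1/2, c_1 = -1

D^0 f = x^5 - 4x^2 + 1/3
D^1 f = 5x^4 - 8x
matching coefficients of g against c_0 f + c_1 Df + … from the top degree down determines the c_i
solution: c_0 = 1/2, c_1 = -1


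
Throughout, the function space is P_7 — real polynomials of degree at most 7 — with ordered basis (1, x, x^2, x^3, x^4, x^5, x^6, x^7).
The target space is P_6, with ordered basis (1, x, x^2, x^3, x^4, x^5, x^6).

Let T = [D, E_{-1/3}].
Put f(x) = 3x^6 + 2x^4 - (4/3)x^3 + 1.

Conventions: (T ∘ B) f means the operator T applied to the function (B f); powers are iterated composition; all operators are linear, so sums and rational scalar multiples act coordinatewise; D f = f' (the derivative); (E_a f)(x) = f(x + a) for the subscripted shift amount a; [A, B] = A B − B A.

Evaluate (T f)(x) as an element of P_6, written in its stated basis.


the image equals g(x) = 0

E_{-1/3} f = 3x^6 - 6x^5 + 7x^4 - (56/9)x^3 + (29/9)x^2 - (22/27)x + 262/243
D E_{-1/3} f = 18x^5 - 30x^4 + 28x^3 - (56/3)x^2 + (58/9)x - 22/27
D f = 18x^5 + 8x^3 - 4x^2
E_{-1/3} D f = 18x^5 - 30x^4 + 28x^3 - (56/3)x^2 + (58/9)x - 22/27
[D, E_{-1/3}] f = 0


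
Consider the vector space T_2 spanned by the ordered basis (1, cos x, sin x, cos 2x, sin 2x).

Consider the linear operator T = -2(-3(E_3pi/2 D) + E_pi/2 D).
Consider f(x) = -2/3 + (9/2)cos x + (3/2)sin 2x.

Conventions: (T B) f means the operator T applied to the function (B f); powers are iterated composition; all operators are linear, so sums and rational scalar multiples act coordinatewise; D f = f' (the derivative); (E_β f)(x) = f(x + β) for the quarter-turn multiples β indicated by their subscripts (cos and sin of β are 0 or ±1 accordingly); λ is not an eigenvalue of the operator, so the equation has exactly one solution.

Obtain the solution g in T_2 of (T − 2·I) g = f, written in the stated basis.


write g with unknown coordinates in the stated basis and equate coefficients in (T − 2·I) g = f
solving from the highest basis element down gives g = 1/3 + (3/4)cos x + (3/17)cos 2x - (3/68)sin 2x
check: T g = 6cos x + (6/17)cos 2x + (24/17)sin 2x
so T g − 2·g = -2/3 + (9/2)cos x + (3/2)sin 2x = f ✓

the result is g(x) = 1/3 + (3/4)cos x + (3/17)cos 2x - (3/68)sin 2x


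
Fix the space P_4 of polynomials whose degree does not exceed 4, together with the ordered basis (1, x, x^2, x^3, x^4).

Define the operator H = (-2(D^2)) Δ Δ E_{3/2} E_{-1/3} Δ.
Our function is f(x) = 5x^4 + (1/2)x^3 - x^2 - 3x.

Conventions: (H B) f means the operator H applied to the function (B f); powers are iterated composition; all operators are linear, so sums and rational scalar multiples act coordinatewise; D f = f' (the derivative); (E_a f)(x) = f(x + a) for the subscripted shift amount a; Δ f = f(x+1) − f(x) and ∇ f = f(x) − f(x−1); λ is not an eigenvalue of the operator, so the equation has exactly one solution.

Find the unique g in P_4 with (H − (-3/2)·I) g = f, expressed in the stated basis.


write g with unknown coordinates in the stated basis and equate coefficients in (H − (-3/2)·I) g = f
solving from the highest basis element down gives g = (10/3)x^4 + (1/3)x^3 - (2/3)x^2 - 2x
check: H g = 0
so H g − (-3/2)·g = 5x^4 + (1/2)x^3 - x^2 - 3x = f ✓

the image equals g(x) = (10/3)x^4 + (1/3)x^3 - (2/3)x^2 - 2x


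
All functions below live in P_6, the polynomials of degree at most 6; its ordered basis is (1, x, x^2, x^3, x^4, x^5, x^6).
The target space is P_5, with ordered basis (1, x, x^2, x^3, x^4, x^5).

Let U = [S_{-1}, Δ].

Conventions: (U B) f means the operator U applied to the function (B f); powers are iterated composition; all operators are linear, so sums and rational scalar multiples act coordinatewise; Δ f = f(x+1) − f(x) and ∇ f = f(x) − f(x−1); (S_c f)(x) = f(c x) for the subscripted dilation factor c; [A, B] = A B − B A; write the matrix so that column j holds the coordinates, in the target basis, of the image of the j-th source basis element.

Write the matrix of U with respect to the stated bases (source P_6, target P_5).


the matrix is [[0, 2, 0, 2, 0, 2, 0]; [0, 0, -4, 0, -8, 0, -12]; [0, 0, 0, 6, 0, 20, 0]; [0, 0, 0, 0, -8, 0, -40]; [0, 0, 0, 0, 0, 10, 0]; [0, 0, 0, 0, 0, 0, -12]] (rows listed top to bottom)

image of 1: 0
image of x: 2
image of x^2: -4x
image of x^3: 6x^2 + 2
image of x^4: -8x^3 - 8x
image of x^5: 10x^4 + 20x^2 + 2
image of x^6: -12x^5 - 40x^3 - 12x
each image's coordinates form column j of the matrix


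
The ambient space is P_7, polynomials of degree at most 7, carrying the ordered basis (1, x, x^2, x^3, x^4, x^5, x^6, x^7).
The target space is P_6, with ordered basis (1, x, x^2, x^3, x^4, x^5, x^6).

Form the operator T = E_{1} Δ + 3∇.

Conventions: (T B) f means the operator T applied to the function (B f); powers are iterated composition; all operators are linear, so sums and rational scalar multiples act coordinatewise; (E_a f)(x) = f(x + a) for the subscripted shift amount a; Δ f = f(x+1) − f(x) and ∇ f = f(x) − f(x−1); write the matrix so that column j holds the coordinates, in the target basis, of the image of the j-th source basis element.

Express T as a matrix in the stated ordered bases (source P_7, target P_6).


image of 1: 0
image of x: 4
image of x^2: 8x
image of x^3: 12x^2 + 10
image of x^4: 16x^3 + 40x + 12
image of x^5: 20x^4 + 100x^2 + 60x + 34
image of x^6: 24x^5 + 200x^3 + 180x^2 + 204x + 60
image of x^7: 28x^6 + 350x^4 + 420x^3 + 714x^2 + 420x + 130
each image's coordinates form column j of the matrix

the matrix is [[0, 4, 0, 10, 12, 34, 60, 130]; [0, 0, 8, 0, 40, 60, 204, 420]; [0, 0, 0, 12, 0, 100, 180, 714]; [0, 0, 0, 0, 16, 0, 200, 420]; [0, 0, 0, 0, 0, 20, 0, 350]; [0, 0, 0, 0, 0, 0, 24, 0]; [0, 0, 0, 0, 0, 0, 0, 28]] (rows listed top to bottom)


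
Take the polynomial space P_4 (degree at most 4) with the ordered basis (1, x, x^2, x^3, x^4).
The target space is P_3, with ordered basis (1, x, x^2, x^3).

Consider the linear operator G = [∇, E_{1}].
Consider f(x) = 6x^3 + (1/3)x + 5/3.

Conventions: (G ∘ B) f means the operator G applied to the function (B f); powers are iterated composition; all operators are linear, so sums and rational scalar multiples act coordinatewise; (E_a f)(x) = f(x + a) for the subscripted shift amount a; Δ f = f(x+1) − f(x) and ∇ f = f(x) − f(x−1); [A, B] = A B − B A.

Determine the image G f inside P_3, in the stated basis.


the result is g(x) = 0

E_{1} f = 6x^3 + 18x^2 + (55/3)x + 8
∇ E_{1} f = 18x^2 + 18x + 19/3
∇ f = 18x^2 - 18x + 19/3
E_{1} ∇ f = 18x^2 + 18x + 19/3
[∇, E_{1}] f = 0


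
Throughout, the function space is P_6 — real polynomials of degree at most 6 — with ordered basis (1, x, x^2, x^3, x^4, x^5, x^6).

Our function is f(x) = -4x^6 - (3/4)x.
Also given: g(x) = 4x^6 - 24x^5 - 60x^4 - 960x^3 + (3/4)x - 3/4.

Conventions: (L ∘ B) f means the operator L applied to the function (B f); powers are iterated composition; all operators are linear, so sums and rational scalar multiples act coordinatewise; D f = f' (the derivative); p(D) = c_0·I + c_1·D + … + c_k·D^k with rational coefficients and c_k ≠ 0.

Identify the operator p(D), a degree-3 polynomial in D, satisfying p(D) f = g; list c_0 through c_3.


D^0 f = -4x^6 - (3/4)x
D^1 f = -24x^5 - 3/4
D^2 f = -120x^4
D^3 f = -480x^3
matching coefficients of g against c_0 f + c_1 Df + … from the top degree down determines the c_i
solution: c_0 = -1, c_1 = 1, c_2 = 1/2, c_3 = 2

p(D) = -I + D + (1/2)·D^2 + 2·D^3, i.e. c_0 = -1, c_1 = 1, c_2 = 1/2, c_3 = 2


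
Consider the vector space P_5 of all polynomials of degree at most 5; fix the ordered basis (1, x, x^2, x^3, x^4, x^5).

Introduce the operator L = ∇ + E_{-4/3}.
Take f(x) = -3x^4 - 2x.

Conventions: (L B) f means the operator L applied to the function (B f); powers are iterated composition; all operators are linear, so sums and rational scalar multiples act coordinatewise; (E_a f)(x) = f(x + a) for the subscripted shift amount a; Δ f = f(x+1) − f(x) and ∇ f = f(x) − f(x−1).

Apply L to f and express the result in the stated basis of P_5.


∇ f = -12x^3 + 18x^2 - 12x + 1
E_{-4/3} f = -3x^4 + 16x^3 - 32x^2 + (238/9)x - 184/27
(∇ + E_{-4/3}) f = -3x^4 + 4x^3 - 14x^2 + (130/9)x - 157/27

the image equals g(x) = -3x^4 + 4x^3 - 14x^2 + (130/9)x - 157/27


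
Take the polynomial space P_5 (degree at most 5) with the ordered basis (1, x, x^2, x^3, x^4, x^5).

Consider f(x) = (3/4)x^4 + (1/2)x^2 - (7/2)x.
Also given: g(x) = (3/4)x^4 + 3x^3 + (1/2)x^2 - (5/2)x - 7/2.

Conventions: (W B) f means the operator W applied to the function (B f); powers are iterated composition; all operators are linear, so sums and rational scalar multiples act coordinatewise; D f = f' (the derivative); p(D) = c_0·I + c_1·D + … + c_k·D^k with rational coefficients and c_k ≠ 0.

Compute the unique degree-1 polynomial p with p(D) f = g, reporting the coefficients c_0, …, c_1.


D^0 f = (3/4)x^4 + (1/2)x^2 - (7/2)x
D^1 f = 3x^3 + x - 7/2
matching coefficients of g against c_0 f + c_1 Df + … from the top degree down determines the c_i
solution: c_0 = 1, c_1 = 1

c_0 = 1, c_1 = 1


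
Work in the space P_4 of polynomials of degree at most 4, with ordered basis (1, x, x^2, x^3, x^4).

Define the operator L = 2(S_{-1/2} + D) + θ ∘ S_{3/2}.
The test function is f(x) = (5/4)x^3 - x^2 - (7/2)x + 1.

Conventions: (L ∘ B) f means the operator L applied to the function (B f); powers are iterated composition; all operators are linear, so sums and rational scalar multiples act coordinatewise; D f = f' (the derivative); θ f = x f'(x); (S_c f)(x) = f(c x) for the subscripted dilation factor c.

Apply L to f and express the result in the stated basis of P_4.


the result is g(x) = (395/32)x^3 + (5/2)x^2 - (23/4)x - 5

S_{-1/2} f = -(5/32)x^3 - (1/4)x^2 + (7/4)x + 1
D f = (15/4)x^2 - 2x - 7/2
(S_{-1/2} + D) f = -(5/32)x^3 + (7/2)x^2 - (1/4)x - 5/2
(2(S_{-1/2} + D)) f = -(5/16)x^3 + 7x^2 - (1/2)x - 5
S_{3/2} f = (135/32)x^3 - (9/4)x^2 - (21/4)x + 1
θ S_{3/2} f = (405/32)x^3 - (9/2)x^2 - (21/4)x
(2(S_{-1/2} + D) + θ ∘ S_{3/2}) f = (395/32)x^3 + (5/2)x^2 - (23/4)x - 5


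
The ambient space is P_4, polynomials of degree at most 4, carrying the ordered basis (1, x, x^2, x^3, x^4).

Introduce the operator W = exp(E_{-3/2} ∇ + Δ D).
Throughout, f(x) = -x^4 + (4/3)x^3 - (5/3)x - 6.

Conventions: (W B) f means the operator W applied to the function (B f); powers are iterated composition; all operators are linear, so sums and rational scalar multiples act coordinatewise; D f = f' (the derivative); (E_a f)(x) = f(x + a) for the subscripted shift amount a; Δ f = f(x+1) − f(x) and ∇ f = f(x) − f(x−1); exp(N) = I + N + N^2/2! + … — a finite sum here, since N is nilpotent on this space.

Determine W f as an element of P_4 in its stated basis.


the image equals g(x) = -x^4 - (8/3)x^3 + 10x^2 - (140/3)x - 26

order-1 term: -4x^3 + 16x^2 - 69x + 146/3
order-2 term: -6x^2 + 28x - 81
order-3 term: -4x + 40/3
order-4 term: -1
the series for exp(E_{-3/2} ∇ + Δ D) f terminates at order 4
exp(E_{-3/2} ∇ + Δ D) f = -x^4 - (8/3)x^3 + 10x^2 - (140/3)x - 26


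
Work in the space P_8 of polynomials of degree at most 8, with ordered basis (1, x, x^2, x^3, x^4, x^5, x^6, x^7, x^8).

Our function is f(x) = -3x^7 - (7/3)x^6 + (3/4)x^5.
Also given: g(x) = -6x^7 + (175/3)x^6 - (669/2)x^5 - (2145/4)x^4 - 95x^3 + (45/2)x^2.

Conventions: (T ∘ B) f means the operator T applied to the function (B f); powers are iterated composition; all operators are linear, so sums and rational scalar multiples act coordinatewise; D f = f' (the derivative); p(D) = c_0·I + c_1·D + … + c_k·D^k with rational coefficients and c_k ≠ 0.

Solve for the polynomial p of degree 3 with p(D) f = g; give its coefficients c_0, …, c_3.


c_0 = 2, c_1 = -3, c_2 = 3, c_3 = 1/2

D^0 f = -3x^7 - (7/3)x^6 + (3/4)x^5
D^1 f = -21x^6 - 14x^5 + (15/4)x^4
D^2 f = -126x^5 - 70x^4 + 15x^3
D^3 f = -630x^4 - 280x^3 + 45x^2
matching coefficients of g against c_0 f + c_1 Df + … from the top degree down determines the c_i
solution: c_0 = 2, c_1 = -3, c_2 = 3, c_3 = 1/2
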